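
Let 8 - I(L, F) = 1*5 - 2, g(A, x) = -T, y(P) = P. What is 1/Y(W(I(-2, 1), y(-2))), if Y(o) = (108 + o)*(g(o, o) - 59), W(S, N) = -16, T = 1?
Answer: -1/5520 ≈ -0.00018116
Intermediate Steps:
g(A, x) = -1 (g(A, x) = -1*1 = -1)
I(L, F) = 5 (I(L, F) = 8 - (1*5 - 2) = 8 - (5 - 2) = 8 - 1*3 = 8 - 3 = 5)
Y(o) = -6480 - 60*o (Y(o) = (108 + o)*(-1 - 59) = (108 + o)*(-60) = -6480 - 60*o)
1/Y(W(I(-2, 1), y(-2))) = 1/(-6480 - 60*(-16)) = 1/(-6480 + 960) = 1/(-5520) = -1/5520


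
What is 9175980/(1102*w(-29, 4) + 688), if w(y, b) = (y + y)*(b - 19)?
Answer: 2293995/239857 ≈ 9.5640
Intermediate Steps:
w(y, b) = 2*y*(-19 + b) (w(y, b) = (2*y)*(-19 + b) = 2*y*(-19 + b))
9175980/(1102*w(-29, 4) + 688) = 9175980/(1102*(2*(-29)*(-19 + 4)) + 688) = 9175980/(1102*(2*(-29)*(-15)) + 688) = 9175980/(1102*870 + 688) = 9175980/(958740 + 688) = 9175980/959428 = 9175980*(1/959428) = 2293995/239857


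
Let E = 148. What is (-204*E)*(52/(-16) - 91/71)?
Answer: 9714276/71 ≈ 1.3682e+5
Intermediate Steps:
(-204*E)*(52/(-16) - 91/71) = (-204*148)*(52/(-16) - 91/71) = -30192*(52*(-1/16) - 91*1/71) = -30192*(-13/4 - 91/71) = -30192*(-1287/284) = 9714276/71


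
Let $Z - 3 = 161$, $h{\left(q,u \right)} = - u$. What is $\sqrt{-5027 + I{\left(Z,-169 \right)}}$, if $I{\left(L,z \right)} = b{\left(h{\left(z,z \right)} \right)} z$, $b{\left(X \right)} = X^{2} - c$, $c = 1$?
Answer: $i \sqrt{4831667} \approx 2198.1 i$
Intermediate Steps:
$Z = 164$ ($Z = 3 + 161 = 164$)
$b{\left(X \right)} = -1 + X^{2}$ ($b{\left(X \right)} = X^{2} - 1 = -1 + X^{2}$)
$I{\left(L,z \right)} = z \left(-1 + z^{2}\right)$ ($I{\left(L,z \right)} = \left(-1 + \left(- z\right)^{2}\right) z = \left(-1 + z^{2}\right) z = z \left(-1 + z^{2}\right)$)
$\sqrt{-5027 + I{\left(Z,-169 \right)}} = \sqrt{-5027 + \left(\left(-169\right)^{3} - -169\right)} = \sqrt{-5027 + \left(-4826809 + 169\right)} = \sqrt{-5027 - 4826640} = \sqrt{-4831667} = i \sqrt{4831667}$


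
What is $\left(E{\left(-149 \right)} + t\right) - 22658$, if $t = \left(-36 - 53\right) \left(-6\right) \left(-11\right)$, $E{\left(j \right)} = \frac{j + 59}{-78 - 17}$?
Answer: $- \frac{542090}{19} \approx -28531.0$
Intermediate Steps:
$E{\left(j \right)} = - \frac{59}{95} - \frac{j}{95}$ ($E{\left(j \right)} = \frac{59 + j}{-95} = \left(59 + j\right) \left(- \frac{1}{95}\right) = - \frac{59}{95} - \frac{j}{95}$)
$t = -5874$ ($t = \left(-36 - 53\right) \left(-6\right) \left(-11\right) = \left(-89\right) \left(-6\right) \left(-11\right) = 534 \left(-11\right) = -5874$)
$\left(E{\left(-149 \right)} + t\right) - 22658 = \left(\left(- \frac{59}{95} - - \frac{149}{95}\right) - 5874\right) - 22658 = \left(\left(- \frac{59}{95} + \frac{149}{95}\right) - 5874\right) - 22658 = \left(\frac{18}{19} - 5874\right) - 22658 = - \frac{111588}{19} - 22658 = - \frac{542090}{19}$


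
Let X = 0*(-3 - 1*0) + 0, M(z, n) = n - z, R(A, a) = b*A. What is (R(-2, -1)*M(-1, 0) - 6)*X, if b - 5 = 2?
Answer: 0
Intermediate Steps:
b = 7 (b = 5 + 2 = 7)
R(A, a) = 7*A
X = 0 (X = 0*(-3 + 0) + 0 = 0*(-3) + 0 = 0 + 0 = 0)
(R(-2, -1)*M(-1, 0) - 6)*X = ((7*(-2))*(0 - 1*(-1)) - 6)*0 = (-14*(0 + 1) - 6)*0 = (-14*1 - 6)*0 = (-14 - 6)*0 = -20*0 = 0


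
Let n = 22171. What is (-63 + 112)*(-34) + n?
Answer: 20505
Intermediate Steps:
(-63 + 112)*(-34) + n = (-63 + 112)*(-34) + 22171 = 49*(-34) + 22171 = -1666 + 22171 = 20505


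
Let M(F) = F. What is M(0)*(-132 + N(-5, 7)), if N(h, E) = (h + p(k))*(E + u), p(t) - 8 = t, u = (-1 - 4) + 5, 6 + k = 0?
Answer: 0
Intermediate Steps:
k = -6 (k = -6 + 0 = -6)
u = 0 (u = -5 + 5 = 0)
p(t) = 8 + t
N(h, E) = E*(2 + h) (N(h, E) = (h + (8 - 6))*(E + 0) = (h + 2)*E = (2 + h)*E = E*(2 + h))
M(0)*(-132 + N(-5, 7)) = 0*(-132 + 7*(2 - 5)) = 0*(-132 + 7*(-3)) = 0*(-132 - 21) = 0*(-153) = 0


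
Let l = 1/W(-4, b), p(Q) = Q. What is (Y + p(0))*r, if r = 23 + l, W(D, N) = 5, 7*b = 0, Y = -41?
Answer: -4756/5 ≈ -951.20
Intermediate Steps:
b = 0 (b = (⅐)*0 = 0)
l = ⅕ (l = 1/5 = ⅕ ≈ 0.20000)
r = 116/5 (r = 23 + ⅕ = 116/5 ≈ 23.200)
(Y + p(0))*r = (-41 + 0)*(116/5) = -41*116/5 = -4756/5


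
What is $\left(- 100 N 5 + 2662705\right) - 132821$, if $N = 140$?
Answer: $2459884$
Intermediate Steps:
$\left(- 100 N 5 + 2662705\right) - 132821 = \left(\left(-100\right) 140 \cdot 5 + 2662705\right) - 132821 = \left(\left(-14000\right) 5 + 2662705\right) - 132821 = \left(-70000 + 2662705\right) - 132821 = 2592705 - 132821 = 2459884$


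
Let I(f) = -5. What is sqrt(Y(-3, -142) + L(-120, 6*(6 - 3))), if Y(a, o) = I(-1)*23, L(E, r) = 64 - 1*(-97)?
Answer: sqrt(46) ≈ 6.7823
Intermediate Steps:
L(E, r) = 161 (L(E, r) = 64 + 97 = 161)
Y(a, o) = -115 (Y(a, o) = -5*23 = -115)
sqrt(Y(-3, -142) + L(-120, 6*(6 - 3))) = sqrt(-115 + 161) = sqrt(46)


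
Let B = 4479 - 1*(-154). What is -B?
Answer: -4633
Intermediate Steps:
B = 4633 (B = 4479 + 154 = 4633)
-B = -1*4633 = -4633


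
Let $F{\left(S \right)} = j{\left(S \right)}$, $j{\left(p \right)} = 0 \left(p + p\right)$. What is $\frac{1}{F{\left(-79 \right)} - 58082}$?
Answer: $- \frac{1}{58082} \approx -1.7217 \cdot 10^{-5}$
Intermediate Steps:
$j{\left(p \right)} = 0$ ($j{\left(p \right)} = 0 \cdot 2 p = 0$)
$F{\left(S \right)} = 0$
$\frac{1}{F{\left(-79 \right)} - 58082} = \frac{1}{0 - 58082} = \frac{1}{-58082} = - \frac{1}{58082}$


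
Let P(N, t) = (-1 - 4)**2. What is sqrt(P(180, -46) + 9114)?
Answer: sqrt(9139) ≈ 95.598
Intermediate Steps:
P(N, t) = 25 (P(N, t) = (-5)**2 = 25)
sqrt(P(180, -46) + 9114) = sqrt(25 + 9114) = sqrt(9139)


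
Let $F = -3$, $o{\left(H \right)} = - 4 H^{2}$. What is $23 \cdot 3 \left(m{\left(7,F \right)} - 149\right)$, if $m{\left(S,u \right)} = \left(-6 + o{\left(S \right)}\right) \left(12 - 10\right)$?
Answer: $-38157$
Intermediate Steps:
$m{\left(S,u \right)} = -12 - 8 S^{2}$ ($m{\left(S,u \right)} = \left(-6 - 4 S^{2}\right) \left(12 - 10\right) = \left(-6 - 4 S^{2}\right) 2 = -12 - 8 S^{2}$)
$23 \cdot 3 \left(m{\left(7,F \right)} - 149\right) = 23 \cdot 3 \left(\left(-12 - 8 \cdot 7^{2}\right) - 149\right) = 69 \left(\left(-12 - 392\right) - 149\right) = 69 \left(-404 - 149\right) = 69 \left(-553\right) = -38157$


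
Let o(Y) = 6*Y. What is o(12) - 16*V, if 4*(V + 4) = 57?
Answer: -92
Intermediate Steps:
V = 41/4 (V = -4 + (1/4)*57 = -4 + 57/4 = 41/4 ≈ 10.250)
o(12) - 16*V = 6*12 - 16*41/4 = 72 - 164 = -92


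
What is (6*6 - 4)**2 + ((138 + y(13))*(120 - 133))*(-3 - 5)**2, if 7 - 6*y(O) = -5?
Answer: -115456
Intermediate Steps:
y(O) = 2 (y(O) = 7/6 - 1/6*(-5) = 7/6 + 5/6 = 2)
(6*6 - 4)**2 + ((138 + y(13))*(120 - 133))*(-3 - 5)**2 = (6*6 - 4)**2 + ((138 + 2)*(120 - 133))*(-3 - 5)**2 = (36 - 4)**2 + (140*(-13))*(-8)**2 = 32**2 - 1820*64 = 1024 - 116480 = -115456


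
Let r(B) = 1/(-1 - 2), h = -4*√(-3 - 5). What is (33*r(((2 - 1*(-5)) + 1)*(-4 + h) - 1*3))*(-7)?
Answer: 77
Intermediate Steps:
h = -8*I*√2 ≈ -11.314*I
r(B) = -⅓ (r(B) = 1/(-3) = -⅓)
(33*r(((2 - 1*(-5)) + 1)*(-4 + h) - 1*3))*(-7) = (33*(-⅓))*(-7) = -11*(-7) = 77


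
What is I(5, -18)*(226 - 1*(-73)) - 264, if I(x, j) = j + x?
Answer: -4151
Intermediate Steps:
I(5, -18)*(226 - 1*(-73)) - 264 = (-18 + 5)*(226 - 1*(-73)) - 264 = -13*(226 + 73) - 264 = -13*299 - 264 = -3887 - 264 = -4151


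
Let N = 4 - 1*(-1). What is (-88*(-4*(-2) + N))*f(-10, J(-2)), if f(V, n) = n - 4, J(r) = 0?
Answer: 4576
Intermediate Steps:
N = 5 (N = 4 + 1 = 5)
f(V, n) = -4 + n
(-88*(-4*(-2) + N))*f(-10, J(-2)) = (-88*(-4*(-2) + 5))*(-4 + 0) = -88*(8 + 5)*(-4) = -88*13*(-4) = -1144*(-4) = 4576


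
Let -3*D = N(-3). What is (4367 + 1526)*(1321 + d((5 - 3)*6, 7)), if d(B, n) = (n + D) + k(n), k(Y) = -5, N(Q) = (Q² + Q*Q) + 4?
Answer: 23259671/3 ≈ 7.7532e+6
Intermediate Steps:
N(Q) = 4 + 2*Q² (N(Q) = (Q² + Q²) + 4 = 2*Q² + 4 = 4 + 2*Q²)
D = -22/3 (D = -(4 + 2*(-3)²)/3 = -(4 + 2*9)/3 = -(4 + 18)/3 = -⅓*22 = -22/3 ≈ -7.3333)
d(B, n) = -37/3 + n (d(B, n) = (n - 22/3) - 5 = (-22/3 + n) - 5 = -37/3 + n)
(4367 + 1526)*(1321 + d((5 - 3)*6, 7)) = (4367 + 1526)*(1321 + (-37/3 + 7)) = 5893*(1321 - 16/3) = 5893*(3947/3) = 23259671/3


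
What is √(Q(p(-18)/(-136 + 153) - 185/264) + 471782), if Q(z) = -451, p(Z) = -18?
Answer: 7*√9619 ≈ 686.54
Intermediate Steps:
√(Q(p(-18)/(-136 + 153) - 185/264) + 471782) = √(-451 + 471782) = √471331 = 7*√9619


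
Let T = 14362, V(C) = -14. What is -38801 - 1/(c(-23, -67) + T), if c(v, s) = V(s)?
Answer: -556716749/14348 ≈ -38801.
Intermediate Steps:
c(v, s) = -14
-38801 - 1/(c(-23, -67) + T) = -38801 - 1/(-14 + 14362) = -38801 - 1/14348 = -556716749/14348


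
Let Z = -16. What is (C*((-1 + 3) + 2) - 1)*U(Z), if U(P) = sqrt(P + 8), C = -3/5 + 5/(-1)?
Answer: -234*I*sqrt(2)/5 ≈ -66.185*I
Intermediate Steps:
C = -28/5 (C = -3*1/5 + 5*(-1) = -3/5 - 5 = -28/5 ≈ -5.6000)
U(P) = sqrt(8 + P)
(C*((-1 + 3) + 2) - 1)*U(Z) = (-28*((-1 + 3) + 2)/5 - 1)*sqrt(8 - 16) = (-28*(2 + 2)/5 - 1)*sqrt(-8) = (-28/5*4 - 1)*(2*I*sqrt(2)) = (-112/5 - 1)*(2*I*sqrt(2)) = -234*I*sqrt(2)/5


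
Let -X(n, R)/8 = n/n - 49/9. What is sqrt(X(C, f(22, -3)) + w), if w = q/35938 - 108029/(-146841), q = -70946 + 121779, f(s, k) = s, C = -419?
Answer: 19*sqrt(2908722922779331910)/5277171858 ≈ 6.1405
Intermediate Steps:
q = 50833
X(n, R) = 320/9 (X(n, R) = -8*(n/n - 49/9) = -8*(1 - 49*1/9) = -8*(1 - 49/9) = -8*(-40/9) = 320/9)
w = 11346714755/5277171858 (w = 50833/35938 - 108029/(-146841) = 50833*(1/35938) - 108029*(-1/146841) = 50833/35938 + 108029/146841 = 11346714755/5277171858 ≈ 2.1502)
sqrt(X(C, f(22, -3)) + w) = sqrt(320/9 + 11346714755/5277171858) = sqrt(596938475785/15831515574) = 19*sqrt(2908722922779331910)/5277171858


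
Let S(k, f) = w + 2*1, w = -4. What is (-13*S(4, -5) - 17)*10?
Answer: 90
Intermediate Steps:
S(k, f) = -2 (S(k, f) = -4 + 2*1 = -4 + 2 = -2)
(-13*S(4, -5) - 17)*10 = (-13*(-2) - 17)*10 = (26 - 17)*10 = 9*10 = 90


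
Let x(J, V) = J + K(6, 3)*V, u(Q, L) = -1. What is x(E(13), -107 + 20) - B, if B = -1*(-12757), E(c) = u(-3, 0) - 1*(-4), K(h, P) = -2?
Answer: -12580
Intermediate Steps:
E(c) = 3 (E(c) = -1 - 1*(-4) = -1 + 4 = 3)
x(J, V) = J - 2*V
B = 12757
x(E(13), -107 + 20) - B = (3 - 2*(-107 + 20)) - 1*12757 = (3 - 2*(-87)) - 12757 = (3 + 174) - 12757 = 177 - 12757 = -12580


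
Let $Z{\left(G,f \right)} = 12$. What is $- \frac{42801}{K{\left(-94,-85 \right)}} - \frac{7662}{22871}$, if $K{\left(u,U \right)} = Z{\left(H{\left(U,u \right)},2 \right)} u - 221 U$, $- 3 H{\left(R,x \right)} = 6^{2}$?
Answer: $- \frac{1114189605}{403833247} \approx -2.759$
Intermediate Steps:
$H{\left(R,x \right)} = -12$ ($H{\left(R,x \right)} = - \frac{6^{2}}{3} = \left(- \frac{1}{3}\right) 36 = -12$)
$K{\left(u,U \right)} = - 221 U + 12 u$ ($K{\left(u,U \right)} = 12 u - 221 U = - 221 U + 12 u$)
$- \frac{42801}{K{\left(-94,-85 \right)}} - \frac{7662}{22871} = - \frac{42801}{\left(-221\right) \left(-85\right) + 12 \left(-94\right)} - \frac{7662}{22871} = - \frac{42801}{18785 - 1128} - \frac{7662}{22871} = - \frac{42801}{17657} - \frac{7662}{22871} = - \frac{1114189605}{403833247}$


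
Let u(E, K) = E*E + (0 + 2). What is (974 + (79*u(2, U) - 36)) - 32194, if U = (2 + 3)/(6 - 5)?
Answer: -30782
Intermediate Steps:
U = 5 (U = 5/1 = 5*1 = 5)
u(E, K) = 2 + E² (u(E, K) = E² + 2 = 2 + E²)
(974 + (79*u(2, U) - 36)) - 32194 = (974 + (79*(2 + 2²) - 36)) - 32194 = (974 + (79*(2 + 4) - 36)) - 32194 = (974 + (79*6 - 36)) - 32194 = (974 + (474 - 36)) - 32194 = (974 + 438) - 32194 = 1412 - 32194 = -30782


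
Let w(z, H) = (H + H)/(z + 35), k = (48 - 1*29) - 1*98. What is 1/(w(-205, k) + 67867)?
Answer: 85/5768774 ≈ 1.4734e-5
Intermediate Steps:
k = -79 (k = (48 - 29) - 98 = 19 - 98 = -79)
w(z, H) = 2*H/(35 + z) (w(z, H) = (2*H)/(35 + z) = 2*H/(35 + z))
1/(w(-205, k) + 67867) = 1/(2*(-79)/(35 - 205) + 67867) = 1/(2*(-79)/(-170) + 67867) = 1/(2*(-79)*(-1/170) + 67867) = 1/(79/85 + 67867) = 1/(5768774/85) = 85/5768774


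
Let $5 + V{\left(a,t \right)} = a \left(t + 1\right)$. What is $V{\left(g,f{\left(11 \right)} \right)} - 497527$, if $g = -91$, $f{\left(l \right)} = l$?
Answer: $-498624$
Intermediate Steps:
$V{\left(a,t \right)} = -5 + a \left(1 + t\right)$ ($V{\left(a,t \right)} = -5 + a \left(t + 1\right) = -5 + a \left(1 + t\right)$)
$V{\left(g,f{\left(11 \right)} \right)} - 497527 = \left(-5 - 91 - 1001\right) - 497527 = -1097 - 497527 = -498624$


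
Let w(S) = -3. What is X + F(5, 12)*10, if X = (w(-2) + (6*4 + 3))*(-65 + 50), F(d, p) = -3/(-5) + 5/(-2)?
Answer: -379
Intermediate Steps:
F(d, p) = -19/10 (F(d, p) = -3*(-⅕) + 5*(-½) = ⅗ - 5/2 = -19/10)
X = -360 (X = (-3 + (6*4 + 3))*(-65 + 50) = (-3 + (24 + 3))*(-15) = (-3 + 27)*(-15) = 24*(-15) = -360)
X + F(5, 12)*10 = -360 - 19/10*10 = -360 - 19 = -379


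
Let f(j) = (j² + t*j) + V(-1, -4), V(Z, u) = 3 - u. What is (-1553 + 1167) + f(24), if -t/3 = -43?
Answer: 3293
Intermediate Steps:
t = 129 (t = -3*(-43) = 129)
f(j) = 7 + j² + 129*j (f(j) = (j² + 129*j) + (3 - 1*(-4)) = (j² + 129*j) + (3 + 4) = (j² + 129*j) + 7 = 7 + j² + 129*j)
(-1553 + 1167) + f(24) = (-1553 + 1167) + (7 + 24² + 129*24) = -386 + (7 + 576 + 3096) = -386 + 3679 = 3293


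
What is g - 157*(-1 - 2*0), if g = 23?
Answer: 180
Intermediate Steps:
g - 157*(-1 - 2*0) = 23 - 157*(-1 - 2*0) = 23 - 157*(-1 + 0) = 23 - 157*(-1) = 23 + 157 = 180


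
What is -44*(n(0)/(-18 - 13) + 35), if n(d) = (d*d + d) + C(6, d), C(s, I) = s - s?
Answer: -1540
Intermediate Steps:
C(s, I) = 0
n(d) = d + d**2 (n(d) = (d*d + d) + 0 = (d**2 + d) + 0 = (d + d**2) + 0 = d + d**2)
-44*(n(0)/(-18 - 13) + 35) = -44*((0*(1 + 0))/(-18 - 13) + 35) = -44*((0*1)/(-31) + 35) = -44*(0*(-1/31) + 35) = -44*(0 + 35) = -44*35 = -1540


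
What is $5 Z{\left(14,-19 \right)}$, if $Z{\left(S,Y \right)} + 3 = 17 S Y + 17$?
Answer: $-22540$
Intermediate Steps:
$Z{\left(S,Y \right)} = 14 + 17 S Y$ ($Z{\left(S,Y \right)} = -3 + \left(17 S Y + 17\right) = -3 + \left(17 + 17 S Y\right) = 14 + 17 S Y$)
$5 Z{\left(14,-19 \right)} = 5 \left(14 + 17 \cdot 14 \left(-19\right)\right) = 5 \left(14 - 4522\right) = 5 \left(-4508\right) = -22540$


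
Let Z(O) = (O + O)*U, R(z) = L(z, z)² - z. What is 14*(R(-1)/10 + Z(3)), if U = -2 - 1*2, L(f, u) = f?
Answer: -1666/5 ≈ -333.20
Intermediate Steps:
U = -4 (U = -2 - 2 = -4)
R(z) = z² - z
Z(O) = -8*O (Z(O) = (O + O)*(-4) = (2*O)*(-4) = -8*O)
14*(R(-1)/10 + Z(3)) = 14*(-(-1 - 1)/10 - 8*3) = 14*(-1*(-2)*(⅒) - 24) = 14*(2*(⅒) - 24) = 14*(⅕ - 24) = 14*(-119/5) = -1666/5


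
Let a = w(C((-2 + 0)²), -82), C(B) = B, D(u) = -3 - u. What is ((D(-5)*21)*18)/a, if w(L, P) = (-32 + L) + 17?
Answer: -756/11 ≈ -68.727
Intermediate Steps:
w(L, P) = -15 + L
a = -11 (a = -15 + (-2 + 0)² = -15 + (-2)² = -15 + 4 = -11)
((D(-5)*21)*18)/a = (((-3 - 1*(-5))*21)*18)/(-11) = (((-3 + 5)*21)*18)*(-1/11) = ((2*21)*18)*(-1/11) = (42*18)*(-1/11) = 756*(-1/11) = -756/11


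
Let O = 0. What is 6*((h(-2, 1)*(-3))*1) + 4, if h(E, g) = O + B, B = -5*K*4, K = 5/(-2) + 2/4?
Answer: -716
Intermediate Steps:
K = -2 (K = 5*(-½) + 2*(¼) = -5/2 + ½ = -2)
B = 40 (B = -5*(-2)*4 = 10*4 = 40)
h(E, g) = 40 (h(E, g) = 0 + 40 = 40)
6*((h(-2, 1)*(-3))*1) + 4 = 6*((40*(-3))*1) + 4 = 6*(-120*1) + 4 = 6*(-120) + 4 = -720 + 4 = -716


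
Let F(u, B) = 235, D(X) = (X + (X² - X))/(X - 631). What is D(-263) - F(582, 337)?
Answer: -279259/894 ≈ -312.37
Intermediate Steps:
D(X) = X²/(-631 + X)
D(-263) - F(582, 337) = (-263)²/(-631 - 263) - 1*235 = 69169/(-894) - 235 = 69169*(-1/894) - 235 = -69169/894 - 235 = -279259/894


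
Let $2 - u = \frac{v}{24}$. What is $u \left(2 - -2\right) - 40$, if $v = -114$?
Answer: $-13$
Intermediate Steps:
$u = \frac{27}{4}$ ($u = 2 - - \frac{114}{24} = 2 - \left(-114\right) \frac{1}{24} = 2 - - \frac{19}{4} = 2 + \frac{19}{4} = \frac{27}{4} \approx 6.75$)
$u \left(2 - -2\right) - 40 = \frac{27 \left(2 - -2\right)}{4} - 40 = \frac{27 \left(2 + 2\right)}{4} - 40 = \frac{27}{4} \cdot 4 - 40 = 27 - 40 = -13$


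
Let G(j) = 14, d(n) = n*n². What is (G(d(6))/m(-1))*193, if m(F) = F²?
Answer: 2702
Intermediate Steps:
d(n) = n³
(G(d(6))/m(-1))*193 = (14/(-1)²)*193 = (14/1)*193 = (1*14)*193 = 14*193 = 2702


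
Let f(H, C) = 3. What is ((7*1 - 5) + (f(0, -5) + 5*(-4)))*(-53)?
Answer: 795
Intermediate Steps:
((7*1 - 5) + (f(0, -5) + 5*(-4)))*(-53) = ((7*1 - 5) + (3 + 5*(-4)))*(-53) = ((7 - 5) + (3 - 20))*(-53) = (2 - 17)*(-53) = -15*(-53) = 795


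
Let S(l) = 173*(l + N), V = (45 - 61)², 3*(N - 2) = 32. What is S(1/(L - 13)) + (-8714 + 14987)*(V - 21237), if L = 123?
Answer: -43431834631/330 ≈ -1.3161e+8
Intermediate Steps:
N = 38/3 (N = 2 + (⅓)*32 = 2 + 32/3 = 38/3 ≈ 12.667)
V = 256 (V = (-16)² = 256)
S(l) = 6574/3 + 173*l (S(l) = 173*(l + 38/3) = 173*(38/3 + l) = 6574/3 + 173*l)
S(1/(L - 13)) + (-8714 + 14987)*(V - 21237) = (6574/3 + 173/(123 - 13)) + (-8714 + 14987)*(256 - 21237) = (6574/3 + 173/110) + 6273*(-20981) = (6574/3 + 173*(1/110)) - 131613813 = (6574/3 + 173/110) - 131613813 = 723659/330 - 131613813 = -43431834631/330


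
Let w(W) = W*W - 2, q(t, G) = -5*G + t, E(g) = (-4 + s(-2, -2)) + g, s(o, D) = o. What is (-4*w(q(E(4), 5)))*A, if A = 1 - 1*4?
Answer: 8724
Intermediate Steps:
E(g) = -6 + g (E(g) = (-4 - 2) + g = -6 + g)
q(t, G) = t - 5*G
A = -3 (A = 1 - 4 = -3)
w(W) = -2 + W² (w(W) = W² - 2 = -2 + W²)
(-4*w(q(E(4), 5)))*A = -4*(-2 + ((-6 + 4) - 5*5)²)*(-3) = -4*(-2 + (-2 - 25)²)*(-3) = -4*(-2 + (-27)²)*(-3) = -4*(-2 + 729)*(-3) = -4*727*(-3) = -2908*(-3) = 8724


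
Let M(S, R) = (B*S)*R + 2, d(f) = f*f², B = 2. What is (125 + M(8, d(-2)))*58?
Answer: -58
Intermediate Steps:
d(f) = f³
M(S, R) = 2 + 2*R*S (M(S, R) = (2*S)*R + 2 = 2*R*S + 2 = 2 + 2*R*S)
(125 + M(8, d(-2)))*58 = (125 + (2 + 2*(-2)³*8))*58 = (125 + (2 + 2*(-8)*8))*58 = (125 + (2 - 128))*58 = (125 - 126)*58 = -1*58 = -58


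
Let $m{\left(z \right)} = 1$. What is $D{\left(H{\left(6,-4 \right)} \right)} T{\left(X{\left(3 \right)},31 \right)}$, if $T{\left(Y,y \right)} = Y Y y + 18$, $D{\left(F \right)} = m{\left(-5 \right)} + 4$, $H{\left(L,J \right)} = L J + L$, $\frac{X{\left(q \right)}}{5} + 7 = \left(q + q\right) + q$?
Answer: $15590$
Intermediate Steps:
$X{\left(q \right)} = -35 + 15 q$ ($X{\left(q \right)} = -35 + 5 \left(\left(q + q\right) + q\right) = -35 + 5 \left(2 q + q\right) = -35 + 5 \cdot 3 q = -35 + 15 q$)
$H{\left(L,J \right)} = L + J L$ ($H{\left(L,J \right)} = J L + L = L + J L$)
$D{\left(F \right)} = 5$ ($D{\left(F \right)} = 1 + 4 = 5$)
$T{\left(Y,y \right)} = 18 + y Y^{2}$ ($T{\left(Y,y \right)} = Y^{2} y + 18 = y Y^{2} + 18 = 18 + y Y^{2}$)
$D{\left(H{\left(6,-4 \right)} \right)} T{\left(X{\left(3 \right)},31 \right)} = 5 \left(18 + 31 \left(-35 + 15 \cdot 3\right)^{2}\right) = 5 \left(18 + 31 \left(-35 + 45\right)^{2}\right) = 5 \left(18 + 31 \cdot 10^{2}\right) = 5 \left(18 + 31 \cdot 100\right) = 5 \left(18 + 3100\right) = 5 \cdot 3118 = 15590$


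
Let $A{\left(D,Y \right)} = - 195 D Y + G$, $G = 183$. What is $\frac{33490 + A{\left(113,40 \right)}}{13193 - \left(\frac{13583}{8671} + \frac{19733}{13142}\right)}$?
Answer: $- \frac{96602121617014}{1503049229797} \approx -64.271$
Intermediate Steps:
$A{\left(D,Y \right)} = 183 - 195 D Y$ ($A{\left(D,Y \right)} = - 195 D Y + 183 = 183 - 195 D Y$)
$\frac{33490 + A{\left(113,40 \right)}}{13193 - \left(\frac{13583}{8671} + \frac{19733}{13142}\right)} = \frac{33490 + \left(183 - 22035 \cdot 40\right)}{13193 - \left(\frac{13583}{8671} + \frac{19733}{13142}\right)} = \frac{33490 + \left(183 - 881400\right)}{13193 - \frac{349612629}{113954282}} = \frac{33490 - 881217}{13193 - \frac{349612629}{113954282}} = - \frac{847727}{13193 - \frac{349612629}{113954282}} = - \frac{847727}{\frac{1503049229797}{113954282}} = \left(-847727\right) \frac{113954282}{1503049229797} = - \frac{96602121617014}{1503049229797}$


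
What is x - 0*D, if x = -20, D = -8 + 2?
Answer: -20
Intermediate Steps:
D = -6
x - 0*D = -20 - 0*(-6) = -20 - 108*0 = -20 + 0 = -20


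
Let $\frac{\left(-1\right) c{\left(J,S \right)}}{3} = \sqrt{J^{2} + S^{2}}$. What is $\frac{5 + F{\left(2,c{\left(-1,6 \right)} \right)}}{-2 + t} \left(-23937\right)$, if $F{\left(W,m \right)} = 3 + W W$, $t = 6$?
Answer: $-71811$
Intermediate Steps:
$c{\left(J,S \right)} = - 3 \sqrt{J^{2} + S^{2}}$
$F{\left(W,m \right)} = 3 + W^{2}$
$\frac{5 + F{\left(2,c{\left(-1,6 \right)} \right)}}{-2 + t} \left(-23937\right) = \frac{5 + \left(3 + 2^{2}\right)}{-2 + 6} \left(-23937\right) = \frac{5 + \left(3 + 4\right)}{4} \left(-23937\right) = \left(5 + 7\right) \frac{1}{4} \left(-23937\right) = 12 \cdot \frac{1}{4} \left(-23937\right) = 3 \left(-23937\right) = -71811$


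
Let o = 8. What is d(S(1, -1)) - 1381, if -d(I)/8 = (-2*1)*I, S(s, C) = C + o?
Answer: -1269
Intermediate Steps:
S(s, C) = 8 + C (S(s, C) = C + 8 = 8 + C)
d(I) = 16*I (d(I) = -8*(-2*1)*I = -(-16)*I = 16*I)
d(S(1, -1)) - 1381 = 16*(8 - 1) - 1381 = 16*7 - 1381 = 112 - 1381 = -1269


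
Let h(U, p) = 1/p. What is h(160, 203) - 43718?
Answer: -8874753/203 ≈ -43718.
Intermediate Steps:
h(160, 203) - 43718 = 1/203 - 43718 = -8874753/203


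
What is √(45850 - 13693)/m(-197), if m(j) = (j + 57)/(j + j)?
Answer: 1773*√397/70 ≈ 504.67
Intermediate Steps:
m(j) = (57 + j)/(2*j) (m(j) = (57 + j)/((2*j)) = (57 + j)*(1/(2*j)) = (57 + j)/(2*j))
√(45850 - 13693)/m(-197) = √(45850 - 13693)/(((½)*(57 - 197)/(-197))) = √32157/(((½)*(-1/197)*(-140))) = (9*√397)/(70/197) = (9*√397)*(197/70) = 1773*√397/70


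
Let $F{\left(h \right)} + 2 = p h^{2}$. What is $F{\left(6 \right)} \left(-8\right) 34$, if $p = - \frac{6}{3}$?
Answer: $20128$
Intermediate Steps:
$p = -2$ ($p = \left(-6\right) \frac{1}{3} = -2$)
$F{\left(h \right)} = -2 - 2 h^{2}$
$F{\left(6 \right)} \left(-8\right) 34 = \left(-2 - 2 \cdot 6^{2}\right) \left(-8\right) 34 = \left(-2 - 72\right) \left(-8\right) 34 = \left(-74\right) \left(-8\right) 34 = 592 \cdot 34 = 20128$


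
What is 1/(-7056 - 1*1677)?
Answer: -1/8733 ≈ -0.00011451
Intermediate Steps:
1/(-7056 - 1*1677) = 1/(-7056 - 1677) = 1/(-8733) = -1/8733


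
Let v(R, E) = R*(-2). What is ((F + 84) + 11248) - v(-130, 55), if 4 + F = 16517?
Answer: 27585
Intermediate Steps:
v(R, E) = -2*R
F = 16513 (F = -4 + 16517 = 16513)
((F + 84) + 11248) - v(-130, 55) = ((16513 + 84) + 11248) - (-2)*(-130) = (16597 + 11248) - 1*260 = 27845 - 260 = 27585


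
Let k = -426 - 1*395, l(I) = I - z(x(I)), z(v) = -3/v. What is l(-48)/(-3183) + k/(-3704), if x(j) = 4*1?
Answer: 929419/3929944 ≈ 0.23650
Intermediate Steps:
x(j) = 4
l(I) = ¾ + I (l(I) = I - (-3)/4 = I - 1*(-¾) = I + ¾ = ¾ + I)
k = -821 (k = -426 - 395 = -821)
l(-48)/(-3183) + k/(-3704) = (¾ - 48)/(-3183) - 821/(-3704) = -189/4*(-1/3183) - 821*(-1/3704) = 63/4244 + 821/3704 = 929419/3929944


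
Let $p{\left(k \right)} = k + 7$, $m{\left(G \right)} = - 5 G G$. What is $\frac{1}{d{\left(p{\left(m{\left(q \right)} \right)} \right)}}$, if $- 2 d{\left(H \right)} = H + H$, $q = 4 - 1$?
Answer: $\frac{1}{38} \approx 0.026316$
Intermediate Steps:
$q = 3$
$m{\left(G \right)} = - 5 G^{2}$
$p{\left(k \right)} = 7 + k$
$d{\left(H \right)} = - H$ ($d{\left(H \right)} = - \frac{H + H}{2} = - \frac{2 H}{2} = - H$)
$\frac{1}{d{\left(p{\left(m{\left(q \right)} \right)} \right)}} = \frac{1}{\left(-1\right) \left(7 - 5 \cdot 3^{2}\right)} = \frac{1}{\left(-1\right) \left(7 - 45\right)} = \frac{1}{\left(-1\right) \left(-38\right)} = \frac{1}{38}$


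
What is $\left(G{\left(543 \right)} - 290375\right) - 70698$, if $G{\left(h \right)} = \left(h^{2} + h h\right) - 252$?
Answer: $228373$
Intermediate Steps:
$G{\left(h \right)} = -252 + 2 h^{2}$ ($G{\left(h \right)} = \left(h^{2} + h^{2}\right) - 252 = 2 h^{2} - 252 = -252 + 2 h^{2}$)
$\left(G{\left(543 \right)} - 290375\right) - 70698 = \left(\left(-252 + 2 \cdot 543^{2}\right) - 290375\right) - 70698 = \left(\left(-252 + 2 \cdot 294849\right) - 290375\right) - 70698 = \left(\left(-252 + 589698\right) - 290375\right) - 70698 = \left(589446 - 290375\right) - 70698 = 299071 - 70698 = 228373$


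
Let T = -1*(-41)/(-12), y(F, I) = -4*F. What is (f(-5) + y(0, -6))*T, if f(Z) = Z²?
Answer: -1025/12 ≈ -85.417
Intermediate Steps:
T = -41/12 (T = 41*(-1/12) = -41/12 ≈ -3.4167)
(f(-5) + y(0, -6))*T = ((-5)² - 4*0)*(-41/12) = (25 + 0)*(-41/12) = 25*(-41/12) = -1025/12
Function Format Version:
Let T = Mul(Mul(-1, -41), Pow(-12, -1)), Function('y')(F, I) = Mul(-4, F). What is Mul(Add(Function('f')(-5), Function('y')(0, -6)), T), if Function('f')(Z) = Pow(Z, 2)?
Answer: Rational(-1025, 12) ≈ -85.417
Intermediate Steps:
T = Rational(-41, 12) (T = Mul(41, Rational(-1, 12)) = Rational(-41, 12) ≈ -3.4167)
Mul(Add(Function('f')(-5), Function('y')(0, -6)), T) = Mul(Add(Pow(-5, 2), Mul(-4, 0)), Rational(-41, 12)) = Mul(Add(25, 0), Rational(-41, 12)) = Mul(25, Rational(-41, 12)) = Rational(-1025, 12)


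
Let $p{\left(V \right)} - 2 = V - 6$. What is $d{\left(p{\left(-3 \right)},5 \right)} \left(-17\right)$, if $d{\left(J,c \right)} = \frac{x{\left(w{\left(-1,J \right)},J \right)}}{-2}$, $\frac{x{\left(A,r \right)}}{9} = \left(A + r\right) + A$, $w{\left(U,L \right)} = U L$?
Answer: $\frac{1071}{2} \approx 535.5$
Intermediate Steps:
$w{\left(U,L \right)} = L U$
$x{\left(A,r \right)} = 9 r + 18 A$ ($x{\left(A,r \right)} = 9 \left(\left(A + r\right) + A\right) = 9 \left(r + 2 A\right) = 9 r + 18 A$)
$p{\left(V \right)} = -4 + V$ ($p{\left(V \right)} = 2 + \left(V - 6\right) = 2 + \left(-6 + V\right) = -4 + V$)
$d{\left(J,c \right)} = \frac{9 J}{2}$ ($d{\left(J,c \right)} = \frac{9 J + 18 J \left(-1\right)}{-2} = \left(9 J + 18 \left(- J\right)\right) \left(- \frac{1}{2}\right) = \left(9 J - 18 J\right) \left(- \frac{1}{2}\right) = - 9 J \left(- \frac{1}{2}\right) = \frac{9 J}{2}$)
$d{\left(p{\left(-3 \right)},5 \right)} \left(-17\right) = \frac{9 \left(-4 - 3\right)}{2} \left(-17\right) = \frac{9}{2} \left(-7\right) \left(-17\right) = \left(- \frac{63}{2}\right) \left(-17\right) = \frac{1071}{2}$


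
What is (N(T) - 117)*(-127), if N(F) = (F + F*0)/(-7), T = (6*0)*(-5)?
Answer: 14859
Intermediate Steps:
T = 0 (T = 0*(-5) = 0)
N(F) = -F/7 (N(F) = (F + 0)*(-1/7) = F*(-1/7) = -F/7)
(N(T) - 117)*(-127) = (-1/7*0 - 117)*(-127) = (0 - 117)*(-127) = -117*(-127) = 14859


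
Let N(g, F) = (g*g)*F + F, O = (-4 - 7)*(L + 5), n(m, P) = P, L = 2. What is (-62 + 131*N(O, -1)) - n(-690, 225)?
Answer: -777117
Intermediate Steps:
O = -77 (O = (-4 - 7)*(2 + 5) = -11*7 = -77)
N(g, F) = F + F*g**2 (N(g, F) = g**2*F + F = F*g**2 + F = F + F*g**2)
(-62 + 131*N(O, -1)) - n(-690, 225) = (-62 + 131*(-(1 + (-77)**2))) - 1*225 = (-62 + 131*(-(1 + 5929))) - 225 = (-62 + 131*(-1*5930)) - 225 = (-62 + 131*(-5930)) - 225 = (-62 - 776830) - 225 = -776892 - 225 = -777117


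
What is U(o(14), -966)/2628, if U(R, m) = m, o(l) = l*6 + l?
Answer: -161/438 ≈ -0.36758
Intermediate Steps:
o(l) = 7*l (o(l) = 6*l + l = 7*l)
U(o(14), -966)/2628 = -966/2628 = -966*1/2628 = -161/438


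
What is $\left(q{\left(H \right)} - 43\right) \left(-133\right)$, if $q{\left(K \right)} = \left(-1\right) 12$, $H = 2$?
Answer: $7315$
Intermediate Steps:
$q{\left(K \right)} = -12$
$\left(q{\left(H \right)} - 43\right) \left(-133\right) = \left(-12 - 43\right) \left(-133\right) = \left(-55\right) \left(-133\right) = 7315$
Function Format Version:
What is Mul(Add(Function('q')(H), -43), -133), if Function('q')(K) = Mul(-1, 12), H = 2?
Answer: 7315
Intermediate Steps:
Function('q')(K) = -12
Mul(Add(Function('q')(H), -43), -133) = Mul(Add(-12, -43), -133) = Mul(-55, -133) = 7315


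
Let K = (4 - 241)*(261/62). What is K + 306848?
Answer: 18962719/62 ≈ 3.0585e+5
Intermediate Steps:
K = -61857/62 ≈ -997.69
K + 306848 = -61857/62 + 306848 = 18962719/62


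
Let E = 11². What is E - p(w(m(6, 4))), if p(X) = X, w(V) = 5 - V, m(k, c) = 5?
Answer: 121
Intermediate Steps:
E = 121
E - p(w(m(6, 4))) = 121 - (5 - 1*5) = 121 - (5 - 5) = 121 - 1*0 = 121 + 0 = 121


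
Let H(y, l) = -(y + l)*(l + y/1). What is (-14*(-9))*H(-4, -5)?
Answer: -10206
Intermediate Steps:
H(y, l) = -(l + y)**2 (H(y, l) = -(l + y)*(l + y*1) = -(l + y)*(l + y) = -(l + y)**2)
(-14*(-9))*H(-4, -5) = (-14*(-9))*(-(-5 - 4)**2) = 126*(-1*(-9)**2) = 126*(-1*81) = 126*(-81) = -10206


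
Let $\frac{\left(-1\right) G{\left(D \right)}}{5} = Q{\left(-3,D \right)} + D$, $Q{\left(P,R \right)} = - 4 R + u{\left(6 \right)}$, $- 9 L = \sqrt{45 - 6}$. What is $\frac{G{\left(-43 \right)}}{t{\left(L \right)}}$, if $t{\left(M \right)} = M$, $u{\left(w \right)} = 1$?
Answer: $150 \sqrt{39} \approx 936.75$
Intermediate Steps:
$L = - \frac{\sqrt{39}}{9}$ ($L = - \frac{\sqrt{45 - 6}}{9} = - \frac{\sqrt{39}}{9} \approx -0.69389$)
$Q{\left(P,R \right)} = 1 - 4 R$ ($Q{\left(P,R \right)} = - 4 R + 1 = 1 - 4 R$)
$G{\left(D \right)} = -5 + 15 D$ ($G{\left(D \right)} = - 5 \left(\left(1 - 4 D\right) + D\right) = - 5 \left(1 - 3 D\right) = -5 + 15 D$)
$\frac{G{\left(-43 \right)}}{t{\left(L \right)}} = \frac{-5 + 15 \left(-43\right)}{\left(- \frac{1}{9}\right) \sqrt{39}} = \left(-5 - 645\right) \left(- \frac{3 \sqrt{39}}{13}\right) = - 650 \left(- \frac{3 \sqrt{39}}{13}\right) = 150 \sqrt{39}$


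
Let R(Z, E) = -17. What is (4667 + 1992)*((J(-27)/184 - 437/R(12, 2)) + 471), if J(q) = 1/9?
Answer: 93114668179/28152 ≈ 3.3076e+6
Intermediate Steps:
J(q) = 1/9
(4667 + 1992)*((J(-27)/184 - 437/R(12, 2)) + 471) = (4667 + 1992)*(((1/9)/184 - 437/(-17)) + 471) = 6659*(((1/9)*(1/184) - 437*(-1/17)) + 471) = 6659*((1/1656 + 437/17) + 471) = 6659*(723689/28152 + 471) = 6659*(13983281/28152) = 93114668179/28152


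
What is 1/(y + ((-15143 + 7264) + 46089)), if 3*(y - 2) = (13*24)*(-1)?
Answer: 1/38108 ≈ 2.6241e-5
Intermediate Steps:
y = -102 (y = 2 + ((13*24)*(-1))/3 = 2 + (312*(-1))/3 = 2 + (1/3)*(-312) = 2 - 104 = -102)
1/(y + ((-15143 + 7264) + 46089)) = 1/(-102 + ((-15143 + 7264) + 46089)) = 1/(-102 + (-7879 + 46089)) = 1/(-102 + 38210) = 1/38108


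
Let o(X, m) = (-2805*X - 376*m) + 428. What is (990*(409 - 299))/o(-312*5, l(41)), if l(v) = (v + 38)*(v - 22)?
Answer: 2475/86633 ≈ 0.028569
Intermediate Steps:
l(v) = (-22 + v)*(38 + v) (l(v) = (38 + v)*(-22 + v) = (-22 + v)*(38 + v))
o(X, m) = 428 - 2805*X - 376*m
(990*(409 - 299))/o(-312*5, l(41)) = (990*(409 - 299))/(428 - (-875160)*5 - 376*(-836 + 41**2 + 16*41)) = (990*110)/(428 - 2805*(-1560) - 376*(-836 + 1681 + 656)) = 108900/(428 + 4375800 - 376*1501) = 108900/(428 + 4375800 - 564376) = 108900/3811852 = 108900*(1/3811852) = 2475/86633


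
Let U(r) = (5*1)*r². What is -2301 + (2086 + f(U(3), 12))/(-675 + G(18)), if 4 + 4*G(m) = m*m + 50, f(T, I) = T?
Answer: -2684927/1165 ≈ -2304.7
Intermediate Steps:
U(r) = 5*r²
G(m) = 23/2 + m²/4 (G(m) = -1 + (m*m + 50)/4 = -1 + (m² + 50)/4 = -1 + (50 + m²)/4 = -1 + (25/2 + m²/4) = 23/2 + m²/4)
-2301 + (2086 + f(U(3), 12))/(-675 + G(18)) = -2301 + (2086 + 5*3²)/(-675 + (23/2 + (¼)*18²)) = -2301 + (2086 + 5*9)/(-675 + (23/2 + (¼)*324)) = -2301 + (2086 + 45)/(-675 + (23/2 + 81)) = -2301 + 2131/(-675 + 185/2) = -2301 + 2131/(-1165/2) = -2301 + 2131*(-2/1165) = -2301 - 4262/1165 = -2684927/1165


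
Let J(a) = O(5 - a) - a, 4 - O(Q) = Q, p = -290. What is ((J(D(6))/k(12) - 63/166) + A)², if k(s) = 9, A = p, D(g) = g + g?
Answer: 188349924049/2232036 ≈ 84385.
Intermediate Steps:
D(g) = 2*g
A = -290
O(Q) = 4 - Q
J(a) = -1 (J(a) = (4 - (5 - a)) - a = (4 + (-5 + a)) - a = (-1 + a) - a = -1)
((J(D(6))/k(12) - 63/166) + A)² = ((-1/9 - 63/166) - 290)² = ((-1*⅑ - 63*1/166) - 290)² = ((-⅑ - 63/166) - 290)² = (-733/1494 - 290)² = (-433993/1494)² = 188349924049/2232036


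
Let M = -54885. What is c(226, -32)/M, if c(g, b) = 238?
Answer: -238/54885 ≈ -0.0043363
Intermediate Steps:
c(226, -32)/M = 238/(-54885) = 238*(-1/54885) = -238/54885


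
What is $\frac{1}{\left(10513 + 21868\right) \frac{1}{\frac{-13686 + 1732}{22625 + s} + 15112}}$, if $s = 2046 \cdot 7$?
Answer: $\frac{558331110}{1196380807} \approx 0.46668$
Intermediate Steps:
$s = 14322$
$\frac{1}{\left(10513 + 21868\right) \frac{1}{\frac{-13686 + 1732}{22625 + s} + 15112}} = \frac{1}{\left(10513 + 21868\right) \frac{1}{\frac{-13686 + 1732}{22625 + 14322} + 15112}} = \frac{1}{32381 \frac{1}{- \frac{11954}{36947} + 15112}} = \frac{1}{32381 \frac{1}{\frac{558331110}{36947}}} = \frac{1}{32381 \cdot \frac{36947}{558331110}} = \frac{1}{\frac{1196380807}{558331110}} = \frac{558331110}{1196380807}$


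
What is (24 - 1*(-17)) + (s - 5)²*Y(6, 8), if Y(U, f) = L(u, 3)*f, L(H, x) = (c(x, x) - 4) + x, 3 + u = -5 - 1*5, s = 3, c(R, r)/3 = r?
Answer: 297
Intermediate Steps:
c(R, r) = 3*r
u = -13 (u = -3 + (-5 - 1*5) = -3 + (-5 - 5) = -3 - 10 = -13)
L(H, x) = -4 + 4*x (L(H, x) = (3*x - 4) + x = (-4 + 3*x) + x = -4 + 4*x)
Y(U, f) = 8*f (Y(U, f) = (-4 + 4*3)*f = (-4 + 12)*f = 8*f)
(24 - 1*(-17)) + (s - 5)²*Y(6, 8) = (24 - 1*(-17)) + (3 - 5)²*(8*8) = (24 + 17) + (-2)²*64 = 41 + 4*64 = 41 + 256 = 297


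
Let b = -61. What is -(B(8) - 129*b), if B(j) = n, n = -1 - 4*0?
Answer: -7868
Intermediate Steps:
n = -1 (n = -1 + 0 = -1)
B(j) = -1
-(B(8) - 129*b) = -(-1 - 129*(-61)) = -(-1 + 7869) = -1*7868 = -7868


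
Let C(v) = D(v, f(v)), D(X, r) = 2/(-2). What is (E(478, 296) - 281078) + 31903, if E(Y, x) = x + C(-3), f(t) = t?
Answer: -248880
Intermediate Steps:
D(X, r) = -1 (D(X, r) = 2*(-½) = -1)
C(v) = -1
E(Y, x) = -1 + x (E(Y, x) = x - 1 = -1 + x)
(E(478, 296) - 281078) + 31903 = ((-1 + 296) - 281078) + 31903 = (295 - 281078) + 31903 = -280783 + 31903 = -248880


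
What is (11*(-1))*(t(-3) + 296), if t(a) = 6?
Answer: -3322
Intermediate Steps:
(11*(-1))*(t(-3) + 296) = (11*(-1))*(6 + 296) = -11*302 = -3322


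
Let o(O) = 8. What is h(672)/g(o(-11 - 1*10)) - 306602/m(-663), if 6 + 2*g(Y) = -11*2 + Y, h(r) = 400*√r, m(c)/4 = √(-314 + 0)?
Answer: -160*√42 + 153301*I*√314/628 ≈ -1036.9 + 4325.6*I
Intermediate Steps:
m(c) = 4*I*√314 (m(c) = 4*√(-314 + 0) = 4*√(-314) = 4*(I*√314) = 4*I*√314)
g(Y) = -14 + Y/2 (g(Y) = -3 + (-11*2 + Y)/2 = -3 + (-22 + Y)/2 = -3 + (-11 + Y/2) = -14 + Y/2)
h(672)/g(o(-11 - 1*10)) - 306602/m(-663) = (400*√672)/(-14 + (½)*8) - 306602*(-I*√314/1256) = (400*(4*√42))/(-14 + 4) - (-153301)*I*√314/628 = (1600*√42)/(-10) + 153301*I*√314/628 = (1600*√42)*(-⅒) + 153301*I*√314/628 = -160*√42 + 153301*I*√314/628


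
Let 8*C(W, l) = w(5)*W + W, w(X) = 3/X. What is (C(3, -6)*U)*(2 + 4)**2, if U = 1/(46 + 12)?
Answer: 54/145 ≈ 0.37241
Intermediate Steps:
C(W, l) = W/5 (C(W, l) = ((3/5)*W + W)/8 = ((3*(1/5))*W + W)/8 = (3*W/5 + W)/8 = (8*W/5)/8 = W/5)
U = 1/58 ≈ 0.017241
(C(3, -6)*U)*(2 + 4)**2 = (((1/5)*3)*(1/58))*(2 + 4)**2 = ((3/5)*(1/58))*6**2 = (3/290)*36 = 54/145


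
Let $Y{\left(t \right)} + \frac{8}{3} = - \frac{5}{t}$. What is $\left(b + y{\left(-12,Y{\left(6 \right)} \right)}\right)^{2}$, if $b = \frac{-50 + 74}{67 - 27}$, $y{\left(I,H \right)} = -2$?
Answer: $\frac{49}{25} \approx 1.96$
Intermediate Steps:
$Y{\left(t \right)} = - \frac{8}{3} - \frac{5}{t}$
$b = \frac{3}{5}$ ($b = \frac{24}{40} = 24 \cdot \frac{1}{40} = \frac{3}{5} \approx 0.6$)
$\left(b + y{\left(-12,Y{\left(6 \right)} \right)}\right)^{2} = \left(\frac{3}{5} - 2\right)^{2} = \left(- \frac{7}{5}\right)^{2} = \frac{49}{25}$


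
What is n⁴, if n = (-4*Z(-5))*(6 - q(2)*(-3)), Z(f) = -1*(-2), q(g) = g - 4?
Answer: 0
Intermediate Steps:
q(g) = -4 + g
Z(f) = 2
n = 0 (n = (-4*2)*(6 - (-4 + 2)*(-3)) = -8*(6 - (-2)*(-3)) = -8*(6 - 1*6) = -8*(6 - 6) = -8*0 = 0)
n⁴ = 0⁴ = 0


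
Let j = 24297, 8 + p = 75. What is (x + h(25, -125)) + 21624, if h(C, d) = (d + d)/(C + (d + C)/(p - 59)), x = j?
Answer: 45901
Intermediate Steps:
p = 67 (p = -8 + 75 = 67)
x = 24297
h(C, d) = 2*d/(d/8 + 9*C/8) (h(C, d) = (d + d)/(C + (d + C)/(67 - 59)) = (2*d)/(C + (C + d)/8) = (2*d)/(C + (C + d)*(⅛)) = (2*d)/(C + (C/8 + d/8)) = (2*d)/(d/8 + 9*C/8) = 2*d/(d/8 + 9*C/8))
(x + h(25, -125)) + 21624 = (24297 + 16*(-125)/(-125 + 9*25)) + 21624 = (24297 + 16*(-125)/(-125 + 225)) + 21624 = (24297 + 16*(-125)/100) + 21624 = (24297 + 16*(-125)*(1/100)) + 21624 = (24297 - 20) + 21624 = 24277 + 21624 = 45901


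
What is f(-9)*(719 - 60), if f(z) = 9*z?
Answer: -53379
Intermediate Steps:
f(-9)*(719 - 60) = (9*(-9))*(719 - 60) = -81*659 = -53379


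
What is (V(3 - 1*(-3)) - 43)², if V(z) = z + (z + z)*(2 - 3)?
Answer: 2401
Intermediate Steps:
V(z) = -z (V(z) = z + (2*z)*(-1) = z - 2*z = -z)
(V(3 - 1*(-3)) - 43)² = (-(3 - 1*(-3)) - 43)² = (-(3 + 3) - 43)² = (-1*6 - 43)² = (-6 - 43)² = (-49)² = 2401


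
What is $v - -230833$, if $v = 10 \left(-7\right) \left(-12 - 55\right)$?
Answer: $235523$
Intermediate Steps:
$v = 4690$ ($v = \left(-70\right) \left(-67\right) = 4690$)
$v - -230833 = 4690 - -230833 = 4690 + 230833 = 235523$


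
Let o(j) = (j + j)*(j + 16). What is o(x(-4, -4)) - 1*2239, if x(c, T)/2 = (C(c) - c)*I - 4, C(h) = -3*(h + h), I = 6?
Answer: 223425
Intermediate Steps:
C(h) = -6*h
x(c, T) = -8 - 84*c (x(c, T) = 2*((-6*c - c)*6 - 4) = 2*(-7*c*6 - 4) = 2*(-42*c - 4) = 2*(-4 - 42*c) = -8 - 84*c)
o(j) = 2*j*(16 + j) (o(j) = (2*j)*(16 + j) = 2*j*(16 + j))
o(x(-4, -4)) - 1*2239 = 2*(-8 - 84*(-4))*(16 + (-8 - 84*(-4))) - 1*2239 = 2*(-8 + 336)*(16 + (-8 + 336)) - 2239 = 2*328*(16 + 328) - 2239 = 2*328*344 - 2239 = 225664 - 2239 = 223425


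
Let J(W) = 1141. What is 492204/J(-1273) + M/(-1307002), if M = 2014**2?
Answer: 319341746386/745644641 ≈ 428.28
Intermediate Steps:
M = 4056196
492204/J(-1273) + M/(-1307002) = 492204/1141 + 4056196/(-1307002) = 492204*(1/1141) + 4056196*(-1/1307002) = 492204/1141 - 2028098/653501 = 319341746386/745644641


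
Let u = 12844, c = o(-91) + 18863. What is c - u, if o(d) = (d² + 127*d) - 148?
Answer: 2595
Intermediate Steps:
o(d) = -148 + d² + 127*d
c = 15439 (c = (-148 + (-91)² + 127*(-91)) + 18863 = (-148 + 8281 - 11557) + 18863 = -3424 + 18863 = 15439)
c - u = 15439 - 1*12844 = 15439 - 12844 = 2595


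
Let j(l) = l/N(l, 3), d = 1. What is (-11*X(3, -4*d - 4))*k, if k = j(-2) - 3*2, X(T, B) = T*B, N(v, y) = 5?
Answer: -8448/5 ≈ -1689.6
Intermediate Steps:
j(l) = l/5
X(T, B) = B*T
k = -32/5 (k = (1/5)*(-2) - 3*2 = -2/5 - 6 = -32/5 ≈ -6.4000)
(-11*X(3, -4*d - 4))*k = -11*(-4*1 - 4)*3*(-32/5) = -11*(-4 - 4)*3*(-32/5) = -(-88)*3*(-32/5) = -11*(-24)*(-32/5) = 264*(-32/5) = -8448/5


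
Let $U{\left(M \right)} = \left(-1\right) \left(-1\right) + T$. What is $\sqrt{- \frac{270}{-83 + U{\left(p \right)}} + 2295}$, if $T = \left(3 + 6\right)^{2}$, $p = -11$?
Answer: $3 \sqrt{285} \approx 50.646$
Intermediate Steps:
$T = 81$ ($T = 9^{2} = 81$)
$U{\left(M \right)} = 82$ ($U{\left(M \right)} = \left(-1\right) \left(-1\right) + 81 = 1 + 81 = 82$)
$\sqrt{- \frac{270}{-83 + U{\left(p \right)}} + 2295} = \sqrt{- \frac{270}{-83 + 82} + 2295} = \sqrt{- \frac{270}{-1} + 2295} = \sqrt{\left(-270\right) \left(-1\right) + 2295} = \sqrt{270 + 2295} = \sqrt{2565} = 3 \sqrt{285}$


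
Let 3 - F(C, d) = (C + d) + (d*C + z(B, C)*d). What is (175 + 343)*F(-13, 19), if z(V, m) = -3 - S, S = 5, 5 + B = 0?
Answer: 205128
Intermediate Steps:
B = -5 (B = -5 + 0 = -5)
z(V, m) = -8 (z(V, m) = -3 - 1*5 = -3 - 5 = -8)
F(C, d) = 3 - C + 7*d - C*d (F(C, d) = 3 - ((C + d) + (d*C - 8*d)) = 3 - ((C + d) + (C*d - 8*d)) = 3 - ((C + d) + (-8*d + C*d)) = 3 - (C - 7*d + C*d) = 3 + (-C + 7*d - C*d) = 3 - C + 7*d - C*d)
(175 + 343)*F(-13, 19) = (175 + 343)*(3 - 1*(-13) + 7*19 - 1*(-13)*19) = 518*(3 + 13 + 133 + 247) = 518*396 = 205128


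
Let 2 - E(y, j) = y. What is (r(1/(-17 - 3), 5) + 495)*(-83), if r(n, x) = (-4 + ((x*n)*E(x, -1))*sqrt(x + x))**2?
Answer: -343039/8 + 498*sqrt(10) ≈ -41305.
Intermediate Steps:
E(y, j) = 2 - y
r(n, x) = (-4 + n*sqrt(2)*x**(3/2)*(2 - x))**2 (r(n, x) = (-4 + ((x*n)*(2 - x))*sqrt(x + x))**2 = (-4 + ((n*x)*(2 - x))*sqrt(2*x))**2 = (-4 + (n*x*(2 - x))*(sqrt(2)*sqrt(x)))**2 = (-4 + n*sqrt(2)*x**(3/2)*(2 - x))**2)
(r(1/(-17 - 3), 5) + 495)*(-83) = ((4 + sqrt(2)*5**(3/2)*(-2 + 5)/(-17 - 3))**2 + 495)*(-83) = ((4 + sqrt(2)*(5*sqrt(5))*3/(-20))**2 + 495)*(-83) = ((4 - 1/20*sqrt(2)*5*sqrt(5)*3)**2 + 495)*(-83) = ((4 - 3*sqrt(10)/4)**2 + 495)*(-83) = (495 + (4 - 3*sqrt(10)/4)**2)*(-83) = -41085 - 83*(4 - 3*sqrt(10)/4)**2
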